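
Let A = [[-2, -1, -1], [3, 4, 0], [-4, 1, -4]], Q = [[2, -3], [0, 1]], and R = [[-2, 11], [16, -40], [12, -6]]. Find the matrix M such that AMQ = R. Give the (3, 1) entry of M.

Left-multiply by A⁻¹ and right-multiply by Q⁻¹: M = A⁻¹RQ⁻¹.
det A = 1, so A⁻¹ = [[-16, -5, 4], [12, 4, -3], [19, 6, -5]].
det Q = 2; the adjugate gives Q⁻¹ = [[1/2, 3/2], [0, 1]].
A⁻¹R = [[0, 0], [4, -10], [-2, -1]].
M = (A⁻¹R)Q⁻¹ = [[0, 0], [2, -4], [-1, -4]].

-1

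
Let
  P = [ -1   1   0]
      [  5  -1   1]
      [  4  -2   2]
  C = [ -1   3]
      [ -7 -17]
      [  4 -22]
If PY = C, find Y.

Y = [[-3, -2], [-4, 1], [4, -6]]

Since P multiplies Y on the left, Y = P⁻¹C.
det P = -6, so P⁻¹ = [[0, 1/3, -1/6], [1, 1/3, -1/6], [1, -1/3, 2/3]].
Y = P⁻¹C = [[0, 1/3, -1/6], [1, 1/3, -1/6], [1, -1/3, 2/3]] · [[-1, 3], [-7, -17], [4, -22]] = [[-3, -2], [-4, 1], [4, -6]].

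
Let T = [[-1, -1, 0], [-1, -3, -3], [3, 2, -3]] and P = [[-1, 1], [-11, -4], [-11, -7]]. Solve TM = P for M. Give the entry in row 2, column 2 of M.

1

Left-multiplying both sides by T⁻¹ gives M = T⁻¹P.
T has determinant -3; T⁻¹ = [[-5, 1, -1], [4, -1, 1], [-7/3, 1/3, -2/3]].
M = T⁻¹P = [[-5, 1, -1], [4, -1, 1], [-7/3, 1/3, -2/3]] · [[-1, 1], [-11, -4], [-11, -7]] = [[5, -2], [-4, 1], [6, 1]].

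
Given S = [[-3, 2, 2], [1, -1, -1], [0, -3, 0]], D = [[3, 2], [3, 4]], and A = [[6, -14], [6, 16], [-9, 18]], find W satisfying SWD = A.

Isolating W: multiply by S⁻¹ from the left and D⁻¹ from the right, so W = S⁻¹AD⁻¹.
S has determinant 3; S⁻¹ = [[-1, -2, 0], [0, 0, -1/3], [-1, -3, 1/3]].
det D = 6, so D⁻¹ = [[2/3, -1/3], [-1/2, 1/2]].
S⁻¹A = [[-18, -18], [3, -6], [-27, -28]].
W = (S⁻¹A)D⁻¹ = [[-3, -3], [5, -4], [-4, -5]].

W = [[-3, -3], [5, -4], [-4, -5]]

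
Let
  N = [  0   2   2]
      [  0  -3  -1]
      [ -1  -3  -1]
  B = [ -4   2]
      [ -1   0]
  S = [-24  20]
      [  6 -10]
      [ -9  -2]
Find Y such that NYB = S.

Y = N⁻¹SB⁻¹ (apply N⁻¹ on the left and B⁻¹ on the right).
det N = -4; the adjugate gives N⁻¹ = [[0, 1, -1], [-1/4, -1/2, 0], [3/4, 1/2, 0]].
det B = 2; the adjugate gives B⁻¹ = [[0, -1], [1/2, -2]].
N⁻¹S = [[15, -8], [3, 0], [-15, 10]].
Y = (N⁻¹S)B⁻¹ = [[-4, 1], [0, -3], [5, -5]].

Y = [[-4, 1], [0, -3], [5, -5]]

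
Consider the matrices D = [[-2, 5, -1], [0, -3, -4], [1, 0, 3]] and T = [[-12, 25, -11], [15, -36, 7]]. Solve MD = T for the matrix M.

M = [[5, 0, -2], [-6, 2, 3]]

Right-multiplying both sides by D⁻¹ gives M = TD⁻¹.
det D = -5, so D⁻¹ = [[9/5, 3, 23/5], [4/5, 1, 8/5], [-3/5, -1, -6/5]].
M = TD⁻¹ = [[-12, 25, -11], [15, -36, 7]] · [[9/5, 3, 23/5], [4/5, 1, 8/5], [-3/5, -1, -6/5]] = [[5, 0, -2], [-6, 2, 3]].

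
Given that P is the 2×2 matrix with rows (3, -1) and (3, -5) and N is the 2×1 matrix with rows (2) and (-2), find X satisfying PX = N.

Left-multiplying both sides by P⁻¹ gives X = P⁻¹N.
P has determinant -12; P⁻¹ = [[5/12, -1/12], [1/4, -1/4]].
X = P⁻¹N = [[5/12, -1/12], [1/4, -1/4]] · [[2], [-2]] = [[1], [1]].

X = [[1], [1]]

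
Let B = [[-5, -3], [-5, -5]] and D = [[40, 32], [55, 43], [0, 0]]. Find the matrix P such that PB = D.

B is on the right of P, so right-multiply by B⁻¹: P = DB⁻¹.
det B = 10; the adjugate gives B⁻¹ = [[-1/2, 3/10], [1/2, -1/2]].
P = DB⁻¹ = [[40, 32], [55, 43], [0, 0]] · [[-1/2, 3/10], [1/2, -1/2]] = [[-4, -4], [-6, -5], [0, 0]].

P = [[-4, -4], [-6, -5], [0, 0]]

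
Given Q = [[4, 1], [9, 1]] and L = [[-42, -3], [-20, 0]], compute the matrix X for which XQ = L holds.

X = [[3, -6], [4, -4]]

Since Q sits to the right of X, X = LQ⁻¹.
det Q = -5; the adjugate gives Q⁻¹ = [[-1/5, 1/5], [9/5, -4/5]].
X = LQ⁻¹ = [[-42, -3], [-20, 0]] · [[-1/5, 1/5], [9/5, -4/5]] = [[3, -6], [4, -4]].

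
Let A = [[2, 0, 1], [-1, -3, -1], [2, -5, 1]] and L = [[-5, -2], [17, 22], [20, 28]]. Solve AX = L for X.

Since A multiplies X on the left, X = A⁻¹L.
A has determinant -5; A⁻¹ = [[8/5, 1, -3/5], [1/5, 0, -1/5], [-11/5, -2, 6/5]].
X = A⁻¹L = [[8/5, 1, -3/5], [1/5, 0, -1/5], [-11/5, -2, 6/5]] · [[-5, -2], [17, 22], [20, 28]] = [[-3, 2], [-5, -6], [1, -6]].

X = [[-3, 2], [-5, -6], [1, -6]]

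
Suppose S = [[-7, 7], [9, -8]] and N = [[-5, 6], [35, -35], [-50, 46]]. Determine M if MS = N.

S is on the right of M, so right-multiply by S⁻¹: M = NS⁻¹.
det S = -7, so S⁻¹ = [[8/7, 1], [9/7, 1]].
M = NS⁻¹ = [[-5, 6], [35, -35], [-50, 46]] · [[8/7, 1], [9/7, 1]] = [[2, 1], [-5, 0], [2, -4]].

M = [[2, 1], [-5, 0], [2, -4]]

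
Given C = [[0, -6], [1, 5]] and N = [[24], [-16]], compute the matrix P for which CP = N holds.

C is on the left of P, so left-multiply by C⁻¹: P = C⁻¹N.
det C = 6, so C⁻¹ = [[5/6, 1], [-1/6, 0]].
P = C⁻¹N = [[5/6, 1], [-1/6, 0]] · [[24], [-16]] = [[4], [-4]].

P = [[4], [-4]]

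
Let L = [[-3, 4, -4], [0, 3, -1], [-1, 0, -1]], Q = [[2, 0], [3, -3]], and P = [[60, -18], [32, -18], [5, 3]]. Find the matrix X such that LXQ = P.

X = L⁻¹PQ⁻¹ (apply L⁻¹ on the left and Q⁻¹ on the right).
det L = 1, so L⁻¹ = [[-3, 4, 8], [1, -1, -3], [3, -4, -9]].
det Q = -6, so Q⁻¹ = [[1/2, 0], [1/2, -1/3]].
L⁻¹P = [[-12, 6], [13, -9], [7, -9]].
X = (L⁻¹P)Q⁻¹ = [[-3, -2], [2, 3], [-1, 3]].

X = [[-3, -2], [2, 3], [-1, 3]]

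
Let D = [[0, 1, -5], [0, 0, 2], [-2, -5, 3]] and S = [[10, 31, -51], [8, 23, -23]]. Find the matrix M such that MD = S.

M = [[6, -3, -5], [3, 2, -4]]

Since D sits to the right of M, M = SD⁻¹.
det D = -4, so D⁻¹ = [[-5/2, -11/2, -1/2], [1, 5/2, 0], [0, 1/2, 0]].
M = SD⁻¹ = [[10, 31, -51], [8, 23, -23]] · [[-5/2, -11/2, -1/2], [1, 5/2, 0], [0, 1/2, 0]] = [[6, -3, -5], [3, 2, -4]].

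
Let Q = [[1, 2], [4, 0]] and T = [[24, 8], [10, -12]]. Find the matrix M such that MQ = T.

M = [[4, 5], [-6, 4]]

Q is on the right of M, so right-multiply by Q⁻¹: M = TQ⁻¹.
det Q = -8, so Q⁻¹ = [[0, 1/4], [1/2, -1/8]].
M = TQ⁻¹ = [[24, 8], [10, -12]] · [[0, 1/4], [1/2, -1/8]] = [[4, 5], [-6, 4]].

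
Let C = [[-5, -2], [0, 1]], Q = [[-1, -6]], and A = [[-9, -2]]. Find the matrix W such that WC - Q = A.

W = [[2, -4]]

WC = A + Q = [[-10, -8]].
Right-multiplying both sides by C⁻¹ gives W = (A + Q)C⁻¹.
det C = -5, so C⁻¹ = [[-1/5, -2/5], [0, 1]].
W = (A + Q)C⁻¹ = [[2, -4]].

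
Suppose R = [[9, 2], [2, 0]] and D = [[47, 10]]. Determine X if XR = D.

Right-multiplying both sides by R⁻¹ gives X = DR⁻¹.
det R = -4, so R⁻¹ = [[0, 1/2], [1/2, -9/4]].
X = DR⁻¹ = [[47, 10]] · [[0, 1/2], [1/2, -9/4]] = [[5, 1]].

X = [[5, 1]]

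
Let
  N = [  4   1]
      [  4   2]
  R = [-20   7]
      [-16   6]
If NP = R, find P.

P = [[-6, 2], [4, -1]]

N is on the left of P, so left-multiply by N⁻¹: P = N⁻¹R.
N has determinant 4; N⁻¹ = [[1/2, -1/4], [-1, 1]].
P = N⁻¹R = [[1/2, -1/4], [-1, 1]] · [[-20, 7], [-16, 6]] = [[-6, 2], [4, -1]].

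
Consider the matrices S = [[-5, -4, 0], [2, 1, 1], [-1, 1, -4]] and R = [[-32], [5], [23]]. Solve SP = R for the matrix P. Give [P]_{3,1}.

-6

Since S multiplies P on the left, P = S⁻¹R.
det S = -3; the adjugate gives S⁻¹ = [[5/3, 16/3, 4/3], [-7/3, -20/3, -5/3], [-1, -3, -1]].
P = S⁻¹R = [[5/3, 16/3, 4/3], [-7/3, -20/3, -5/3], [-1, -3, -1]] · [[-32], [5], [23]] = [[4], [3], [-6]].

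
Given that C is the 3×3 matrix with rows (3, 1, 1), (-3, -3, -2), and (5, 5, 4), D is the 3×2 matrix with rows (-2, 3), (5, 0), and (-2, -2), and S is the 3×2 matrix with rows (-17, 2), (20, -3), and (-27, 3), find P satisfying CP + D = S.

CP = S − D = [[-15, -1], [15, -3], [-25, 5]].
C is on the left of P, so left-multiply by C⁻¹: P = C⁻¹(S − D).
C has determinant -4; C⁻¹ = [[1/2, -1/4, -1/4], [-1/2, -7/4, -3/4], [0, 5/2, 3/2]].
P = C⁻¹(S − D) = [[-5, -1], [0, 2], [0, 0]].

P = [[-5, -1], [0, 2], [0, 0]]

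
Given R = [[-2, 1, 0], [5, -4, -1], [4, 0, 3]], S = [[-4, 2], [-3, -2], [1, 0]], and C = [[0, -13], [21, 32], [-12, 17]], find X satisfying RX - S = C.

RX = C + S = [[-4, -11], [18, 30], [-11, 17]].
Since R multiplies X on the left, X = R⁻¹(C + S).
R has determinant 5; R⁻¹ = [[-12/5, -3/5, -1/5], [-19/5, -6/5, -2/5], [16/5, 4/5, 3/5]].
X = R⁻¹(C + S) = [[1, 5], [-2, -1], [-5, -1]].

X = [[1, 5], [-2, -1], [-5, -1]]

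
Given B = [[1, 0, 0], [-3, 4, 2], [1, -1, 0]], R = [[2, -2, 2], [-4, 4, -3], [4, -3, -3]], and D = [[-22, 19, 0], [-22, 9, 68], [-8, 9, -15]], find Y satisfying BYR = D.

Isolating Y: multiply by B⁻¹ from the left and R⁻¹ from the right, so Y = B⁻¹DR⁻¹.
det B = 2, so B⁻¹ = [[1, 0, 0], [1, 0, -1], [-1/2, 1/2, 2]].
det R = -2, so R⁻¹ = [[21/2, 6, 1], [12, 7, 1], [2, 1, 0]].
B⁻¹D = [[-22, 19, 0], [-14, 10, 15], [-16, 13, 4]].
Y = (B⁻¹D)R⁻¹ = [[-3, 1, -3], [3, 1, -4], [-4, -1, -3]].

Y = [[-3, 1, -3], [3, 1, -4], [-4, -1, -3]]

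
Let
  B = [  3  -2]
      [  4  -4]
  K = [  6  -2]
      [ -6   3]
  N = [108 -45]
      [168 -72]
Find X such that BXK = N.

X = [[3, -1], [0, 3]]

X = B⁻¹NK⁻¹ (apply B⁻¹ on the left and K⁻¹ on the right).
B has determinant -4; B⁻¹ = [[1, -1/2], [1, -3/4]].
K has determinant 6; K⁻¹ = [[1/2, 1/3], [1, 1]].
B⁻¹N = [[24, -9], [-18, 9]].
X = (B⁻¹N)K⁻¹ = [[3, -1], [0, 3]].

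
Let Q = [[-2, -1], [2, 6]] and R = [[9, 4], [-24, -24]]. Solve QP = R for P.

Q is on the left of P, so left-multiply by Q⁻¹: P = Q⁻¹R.
Q has determinant -10; Q⁻¹ = [[-3/5, -1/10], [1/5, 1/5]].
P = Q⁻¹R = [[-3/5, -1/10], [1/5, 1/5]] · [[9, 4], [-24, -24]] = [[-3, 0], [-3, -4]].

P = [[-3, 0], [-3, -4]]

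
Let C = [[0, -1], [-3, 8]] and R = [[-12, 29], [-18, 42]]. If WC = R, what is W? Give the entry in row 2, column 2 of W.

6

C is on the right of W, so right-multiply by C⁻¹: W = RC⁻¹.
det C = -3; the adjugate gives C⁻¹ = [[-8/3, -1/3], [-1, 0]].
W = RC⁻¹ = [[-12, 29], [-18, 42]] · [[-8/3, -1/3], [-1, 0]] = [[3, 4], [6, 6]].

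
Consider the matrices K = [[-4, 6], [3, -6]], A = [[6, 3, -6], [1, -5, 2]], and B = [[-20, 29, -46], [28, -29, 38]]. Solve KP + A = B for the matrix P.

KP = B − A = [[-26, 26, -40], [27, -24, 36]].
K is on the left of P, so left-multiply by K⁻¹: P = K⁻¹(B − A).
K has determinant 6; K⁻¹ = [[-1, -1], [-1/2, -2/3]].
P = K⁻¹(B − A) = [[-1, -2, 4], [-5, 3, -4]].

P = [[-1, -2, 4], [-5, 3, -4]]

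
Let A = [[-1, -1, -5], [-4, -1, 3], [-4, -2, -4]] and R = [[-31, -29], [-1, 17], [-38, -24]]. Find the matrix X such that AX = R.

X = [[6, -2], [-5, 6], [6, 5]]

A is on the left of X, so left-multiply by A⁻¹: X = A⁻¹R.
det A = -2, so A⁻¹ = [[-5, -3, 4], [14, 8, -23/2], [-2, -1, 3/2]].
X = A⁻¹R = [[-5, -3, 4], [14, 8, -23/2], [-2, -1, 3/2]] · [[-31, -29], [-1, 17], [-38, -24]] = [[6, -2], [-5, 6], [6, 5]].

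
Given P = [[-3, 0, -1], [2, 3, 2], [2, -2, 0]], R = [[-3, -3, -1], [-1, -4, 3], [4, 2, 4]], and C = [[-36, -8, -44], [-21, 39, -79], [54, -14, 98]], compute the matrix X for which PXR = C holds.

Left-multiply by P⁻¹ and right-multiply by R⁻¹: X = P⁻¹CR⁻¹.
P has determinant -2; P⁻¹ = [[-2, -1, -3/2], [-2, -1, -2], [5, 3, 9/2]].
det R = 4, so R⁻¹ = [[-11/2, 5/2, -13/4], [4, -2, 5/2], [7/2, -3/2, 9/4]].
P⁻¹C = [[12, -2, 20], [-15, 5, -29], [0, 14, -16]].
X = (P⁻¹C)R⁻¹ = [[-4, 4, 1], [1, -4, -4], [0, -4, -1]].

X = [[-4, 4, 1], [1, -4, -4], [0, -4, -1]]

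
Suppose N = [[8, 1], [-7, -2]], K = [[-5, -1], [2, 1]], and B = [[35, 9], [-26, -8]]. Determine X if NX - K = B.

X = [[4, 1], [-2, 0]]

NX = B + K = [[30, 8], [-24, -7]].
Left-multiplying both sides by N⁻¹ gives X = N⁻¹(B + K).
det N = -9; the adjugate gives N⁻¹ = [[2/9, 1/9], [-7/9, -8/9]].
X = N⁻¹(B + K) = [[4, 1], [-2, 0]].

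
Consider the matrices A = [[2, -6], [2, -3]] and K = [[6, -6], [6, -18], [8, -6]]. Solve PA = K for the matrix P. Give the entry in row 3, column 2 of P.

6

A is on the right of P, so right-multiply by A⁻¹: P = KA⁻¹.
det A = 6; the adjugate gives A⁻¹ = [[-1/2, 1], [-1/3, 1/3]].
P = KA⁻¹ = [[6, -6], [6, -18], [8, -6]] · [[-1/2, 1], [-1/3, 1/3]] = [[-1, 4], [3, 0], [-2, 6]].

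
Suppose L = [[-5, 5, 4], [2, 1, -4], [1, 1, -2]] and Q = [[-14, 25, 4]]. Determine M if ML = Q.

M = [[4, 1, 4]]

Since L sits to the right of M, M = QL⁻¹.
det L = -6; the adjugate gives L⁻¹ = [[-1/3, -7/3, 4], [0, -1, 2], [-1/6, -5/3, 5/2]].
M = QL⁻¹ = [[-14, 25, 4]] · [[-1/3, -7/3, 4], [0, -1, 2], [-1/6, -5/3, 5/2]] = [[4, 1, 4]].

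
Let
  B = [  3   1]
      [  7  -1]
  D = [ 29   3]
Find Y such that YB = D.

Right-multiplying both sides by B⁻¹ gives Y = DB⁻¹.
B has determinant -10; B⁻¹ = [[1/10, 1/10], [7/10, -3/10]].
Y = DB⁻¹ = [[29, 3]] · [[1/10, 1/10], [7/10, -3/10]] = [[5, 2]].

Y = [[5, 2]]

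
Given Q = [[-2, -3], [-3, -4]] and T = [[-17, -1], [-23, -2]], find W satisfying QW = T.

W = [[1, 2], [5, -1]]

Left-multiplying both sides by Q⁻¹ gives W = Q⁻¹T.
Q has determinant -1; Q⁻¹ = [[4, -3], [-3, 2]].
W = Q⁻¹T = [[4, -3], [-3, 2]] · [[-17, -1], [-23, -2]] = [[1, 2], [5, -1]].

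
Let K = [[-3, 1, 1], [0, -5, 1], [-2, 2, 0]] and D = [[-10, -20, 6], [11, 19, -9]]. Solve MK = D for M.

M = [[0, 6, 5], [-5, -4, 2]]

Since K sits to the right of M, M = DK⁻¹.
det K = -6, so K⁻¹ = [[1/3, -1/3, -1], [1/3, -1/3, -1/2], [5/3, -2/3, -5/2]].
M = DK⁻¹ = [[-10, -20, 6], [11, 19, -9]] · [[1/3, -1/3, -1], [1/3, -1/3, -1/2], [5/3, -2/3, -5/2]] = [[0, 6, 5], [-5, -4, 2]].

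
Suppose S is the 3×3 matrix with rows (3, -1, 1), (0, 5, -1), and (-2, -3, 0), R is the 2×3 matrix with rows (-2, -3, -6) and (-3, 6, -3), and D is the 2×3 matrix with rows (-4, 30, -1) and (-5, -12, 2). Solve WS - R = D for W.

W = [[-2, 5, 0], [-2, -1, 1]]

WS = D + R = [[-6, 27, -7], [-8, -6, -1]].
S is on the right of W, so right-multiply by S⁻¹: W = (D + R)S⁻¹.
S has determinant -1; S⁻¹ = [[3, 3, 4], [-2, -2, -3], [-10, -11, -15]].
W = (D + R)S⁻¹ = [[-2, 5, 0], [-2, -1, 1]].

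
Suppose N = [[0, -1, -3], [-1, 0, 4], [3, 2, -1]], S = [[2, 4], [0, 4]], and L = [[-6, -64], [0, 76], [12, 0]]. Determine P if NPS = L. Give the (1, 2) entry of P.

1

Left-multiply by N⁻¹ and right-multiply by S⁻¹: P = N⁻¹LS⁻¹.
det N = -5; the adjugate gives N⁻¹ = [[8/5, 7/5, 4/5], [-11/5, -9/5, -3/5], [2/5, 3/5, 1/5]].
S has determinant 8; S⁻¹ = [[1/2, -1/2], [0, 1/4]].
N⁻¹L = [[0, 4], [6, 4], [0, 20]].
P = (N⁻¹L)S⁻¹ = [[0, 1], [3, -2], [0, 5]].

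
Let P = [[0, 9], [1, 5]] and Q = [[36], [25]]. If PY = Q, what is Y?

Y = [[5], [4]]

P is on the left of Y, so left-multiply by P⁻¹: Y = P⁻¹Q.
det P = -9; the adjugate gives P⁻¹ = [[-5/9, 1], [1/9, 0]].
Y = P⁻¹Q = [[-5/9, 1], [1/9, 0]] · [[36], [25]] = [[5], [4]].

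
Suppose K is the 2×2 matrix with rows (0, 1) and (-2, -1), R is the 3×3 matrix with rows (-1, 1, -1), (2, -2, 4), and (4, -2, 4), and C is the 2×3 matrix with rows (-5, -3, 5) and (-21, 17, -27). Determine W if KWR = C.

W = K⁻¹CR⁻¹ (apply K⁻¹ on the left and R⁻¹ on the right).
det K = 2, so K⁻¹ = [[-1/2, -1/2], [1, 0]].
R has determinant 4; R⁻¹ = [[0, -1/2, 1/2], [2, 0, 1/2], [1, 1/2, 0]].
K⁻¹C = [[13, -7, 11], [-5, -3, 5]].
W = (K⁻¹C)R⁻¹ = [[-3, -1, 3], [-1, 5, -4]].

W = [[-3, -1, 3], [-1, 5, -4]]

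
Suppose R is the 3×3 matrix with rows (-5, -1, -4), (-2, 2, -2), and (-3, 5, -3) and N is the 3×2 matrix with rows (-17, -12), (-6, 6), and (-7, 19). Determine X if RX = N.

Left-multiplying both sides by R⁻¹ gives X = R⁻¹N.
det R = -4; the adjugate gives R⁻¹ = [[-1, 23/4, -5/2], [0, -3/4, 1/2], [1, -7, 3]].
X = R⁻¹N = [[-1, 23/4, -5/2], [0, -3/4, 1/2], [1, -7, 3]] · [[-17, -12], [-6, 6], [-7, 19]] = [[0, -1], [1, 5], [4, 3]].

X = [[0, -1], [1, 5], [4, 3]]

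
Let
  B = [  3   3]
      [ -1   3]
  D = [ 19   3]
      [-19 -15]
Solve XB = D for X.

X = [[5, -4], [-6, 1]]

Right-multiplying both sides by B⁻¹ gives X = DB⁻¹.
det B = 12; the adjugate gives B⁻¹ = [[1/4, -1/4], [1/12, 1/4]].
X = DB⁻¹ = [[19, 3], [-19, -15]] · [[1/4, -1/4], [1/12, 1/4]] = [[5, -4], [-6, 1]].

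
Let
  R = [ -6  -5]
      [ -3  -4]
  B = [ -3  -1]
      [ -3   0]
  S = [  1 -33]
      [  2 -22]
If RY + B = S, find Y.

RY = S − B = [[4, -32], [5, -22]].
Since R multiplies Y on the left, Y = R⁻¹(S − B).
det R = 9; the adjugate gives R⁻¹ = [[-4/9, 5/9], [1/3, -2/3]].
Y = R⁻¹(S − B) = [[1, 2], [-2, 4]].

Y = [[1, 2], [-2, 4]]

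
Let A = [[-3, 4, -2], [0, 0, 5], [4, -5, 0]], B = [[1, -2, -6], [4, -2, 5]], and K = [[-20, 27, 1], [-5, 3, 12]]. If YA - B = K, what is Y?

Y = [[5, 1, -1], [-1, 3, -1]]

YA = K + B = [[-19, 25, -5], [-1, 1, 17]].
Since A sits to the right of Y, Y = (K + B)A⁻¹.
det A = 5, so A⁻¹ = [[5, 2, 4], [4, 8/5, 3], [0, 1/5, 0]].
Y = (K + B)A⁻¹ = [[5, 1, -1], [-1, 3, -1]].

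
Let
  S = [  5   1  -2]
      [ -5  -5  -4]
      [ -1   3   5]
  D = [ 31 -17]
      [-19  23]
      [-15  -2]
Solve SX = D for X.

Left-multiplying both sides by S⁻¹ gives X = S⁻¹D.
det S = 4; the adjugate gives S⁻¹ = [[-13/4, -11/4, -7/2], [29/4, 23/4, 15/2], [-5, -4, -5]].
X = S⁻¹D = [[-13/4, -11/4, -7/2], [29/4, 23/4, 15/2], [-5, -4, -5]] · [[31, -17], [-19, 23], [-15, -2]] = [[4, -1], [3, -6], [-4, 3]].

X = [[4, -1], [3, -6], [-4, 3]]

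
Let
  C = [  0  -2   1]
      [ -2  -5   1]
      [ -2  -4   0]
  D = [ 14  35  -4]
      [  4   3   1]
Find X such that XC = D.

Since C sits to the right of X, X = DC⁻¹.
det C = 2, so C⁻¹ = [[2, -2, 3/2], [-1, 1, -1], [-1, 2, -2]].
X = DC⁻¹ = [[14, 35, -4], [4, 3, 1]] · [[2, -2, 3/2], [-1, 1, -1], [-1, 2, -2]] = [[-3, -1, -6], [4, -3, 1]].

X = [[-3, -1, -6], [4, -3, 1]]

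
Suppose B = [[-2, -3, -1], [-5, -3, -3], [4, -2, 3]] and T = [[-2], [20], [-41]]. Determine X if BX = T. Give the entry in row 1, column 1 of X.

-4

Left-multiplying both sides by B⁻¹ gives X = B⁻¹T.
B has determinant -1; B⁻¹ = [[15, -11, -6], [-3, 2, 1], [-22, 16, 9]].
X = B⁻¹T = [[15, -11, -6], [-3, 2, 1], [-22, 16, 9]] · [[-2], [20], [-41]] = [[-4], [5], [-5]].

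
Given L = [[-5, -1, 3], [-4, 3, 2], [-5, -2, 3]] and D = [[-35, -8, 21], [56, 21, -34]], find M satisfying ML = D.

L is on the right of M, so right-multiply by L⁻¹: M = DL⁻¹.
L has determinant 2; L⁻¹ = [[13/2, -3/2, -11/2], [1, 0, -1], [23/2, -5/2, -19/2]].
M = DL⁻¹ = [[-35, -8, 21], [56, 21, -34]] · [[13/2, -3/2, -11/2], [1, 0, -1], [23/2, -5/2, -19/2]] = [[6, 0, 1], [-6, 1, -6]].

M = [[6, 0, 1], [-6, 1, -6]]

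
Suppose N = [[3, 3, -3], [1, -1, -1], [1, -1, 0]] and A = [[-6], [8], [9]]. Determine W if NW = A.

W = [[4], [-5], [1]]

N is on the left of W, so left-multiply by N⁻¹: W = N⁻¹A.
det N = -6; the adjugate gives N⁻¹ = [[1/6, -1/2, 1], [1/6, -1/2, 0], [0, -1, 1]].
W = N⁻¹A = [[1/6, -1/2, 1], [1/6, -1/2, 0], [0, -1, 1]] · [[-6], [8], [9]] = [[4], [-5], [1]].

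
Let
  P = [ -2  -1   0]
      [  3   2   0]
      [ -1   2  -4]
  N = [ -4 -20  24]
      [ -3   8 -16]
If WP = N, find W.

P is on the right of W, so right-multiply by P⁻¹: W = NP⁻¹.
det P = 4, so P⁻¹ = [[-2, -1, 0], [3, 2, 0], [2, 5/4, -1/4]].
W = NP⁻¹ = [[-4, -20, 24], [-3, 8, -16]] · [[-2, -1, 0], [3, 2, 0], [2, 5/4, -1/4]] = [[-4, -6, -6], [-2, -1, 4]].

W = [[-4, -6, -6], [-2, -1, 4]]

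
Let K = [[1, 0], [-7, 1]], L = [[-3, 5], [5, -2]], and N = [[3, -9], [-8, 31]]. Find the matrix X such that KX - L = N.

X = [[0, -4], [-3, 1]]

KX = N + L = [[0, -4], [-3, 29]].
Since K multiplies X on the left, X = K⁻¹(N + L).
det K = 1, so K⁻¹ = [[1, 0], [7, 1]].
X = K⁻¹(N + L) = [[0, -4], [-3, 1]].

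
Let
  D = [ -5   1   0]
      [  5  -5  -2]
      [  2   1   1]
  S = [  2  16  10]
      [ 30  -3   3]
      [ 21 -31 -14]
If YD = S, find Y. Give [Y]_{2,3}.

5

Since D sits to the right of Y, Y = SD⁻¹.
det D = 6; the adjugate gives D⁻¹ = [[-1/2, -1/6, -1/3], [-3/2, -5/6, -5/3], [5/2, 7/6, 10/3]].
Y = SD⁻¹ = [[2, 16, 10], [30, -3, 3], [21, -31, -14]] · [[-1/2, -1/6, -1/3], [-3/2, -5/6, -5/3], [5/2, 7/6, 10/3]] = [[0, -2, 6], [-3, 1, 5], [1, 6, -2]].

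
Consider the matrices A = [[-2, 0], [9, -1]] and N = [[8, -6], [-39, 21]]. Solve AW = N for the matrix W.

W = [[-4, 3], [3, 6]]

A is on the left of W, so left-multiply by A⁻¹: W = A⁻¹N.
A has determinant 2; A⁻¹ = [[-1/2, 0], [-9/2, -1]].
W = A⁻¹N = [[-1/2, 0], [-9/2, -1]] · [[8, -6], [-39, 21]] = [[-4, 3], [3, 6]].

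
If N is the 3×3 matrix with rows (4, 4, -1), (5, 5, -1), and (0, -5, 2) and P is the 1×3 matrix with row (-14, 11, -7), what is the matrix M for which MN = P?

Right-multiplying both sides by N⁻¹ gives M = PN⁻¹.
det N = 5; the adjugate gives N⁻¹ = [[1, -3/5, 1/5], [-2, 8/5, -1/5], [-5, 4, 0]].
M = PN⁻¹ = [[-14, 11, -7]] · [[1, -3/5, 1/5], [-2, 8/5, -1/5], [-5, 4, 0]] = [[-1, -2, -5]].

M = [[-1, -2, -5]]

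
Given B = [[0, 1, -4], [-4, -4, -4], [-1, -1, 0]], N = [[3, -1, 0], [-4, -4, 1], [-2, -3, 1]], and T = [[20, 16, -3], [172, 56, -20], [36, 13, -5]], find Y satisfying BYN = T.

Left-multiply by B⁻¹ and right-multiply by N⁻¹: Y = B⁻¹TN⁻¹.
B has determinant 4; B⁻¹ = [[-1, 1, -5], [1, -1, 4], [0, -1/4, 1]].
N has determinant -5; N⁻¹ = [[1/5, -1/5, 1/5], [-2/5, -3/5, 3/5], [-4/5, -11/5, 16/5]].
B⁻¹T = [[-28, -25, 8], [-8, 12, -3], [-7, -1, 0]].
Y = (B⁻¹T)N⁻¹ = [[-2, 3, 5], [-4, 1, -4], [-1, 2, -2]].

Y = [[-2, 3, 5], [-4, 1, -4], [-1, 2, -2]]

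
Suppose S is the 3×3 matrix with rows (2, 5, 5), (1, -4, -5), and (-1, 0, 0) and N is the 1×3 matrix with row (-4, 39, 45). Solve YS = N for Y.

Y = [[3, -6, 4]]

S is on the right of Y, so right-multiply by S⁻¹: Y = NS⁻¹.
det S = 5; the adjugate gives S⁻¹ = [[0, 0, -1], [1, 1, 3], [-4/5, -1, -13/5]].
Y = NS⁻¹ = [[-4, 39, 45]] · [[0, 0, -1], [1, 1, 3], [-4/5, -1, -13/5]] = [[3, -6, 4]].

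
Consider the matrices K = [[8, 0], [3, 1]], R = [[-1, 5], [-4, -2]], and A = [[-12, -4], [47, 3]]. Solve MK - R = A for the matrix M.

MK = A + R = [[-13, 1], [43, 1]].
Since K sits to the right of M, M = (A + R)K⁻¹.
K has determinant 8; K⁻¹ = [[1/8, 0], [-3/8, 1]].
M = (A + R)K⁻¹ = [[-2, 1], [5, 1]].

M = [[-2, 1], [5, 1]]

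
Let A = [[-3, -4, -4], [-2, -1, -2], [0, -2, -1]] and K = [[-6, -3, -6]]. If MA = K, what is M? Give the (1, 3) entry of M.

Right-multiplying both sides by A⁻¹ gives M = KA⁻¹.
A has determinant 1; A⁻¹ = [[-3, 4, 4], [-2, 3, 2], [4, -6, -5]].
M = KA⁻¹ = [[-6, -3, -6]] · [[-3, 4, 4], [-2, 3, 2], [4, -6, -5]] = [[0, 3, 0]].

0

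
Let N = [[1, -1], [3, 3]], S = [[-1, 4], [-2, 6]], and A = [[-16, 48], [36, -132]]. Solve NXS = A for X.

X = N⁻¹AS⁻¹ (apply N⁻¹ on the left and S⁻¹ on the right).
N has determinant 6; N⁻¹ = [[1/2, 1/6], [-1/2, 1/6]].
S has determinant 2; S⁻¹ = [[3, -2], [1, -1/2]].
N⁻¹A = [[-2, 2], [14, -46]].
X = (N⁻¹A)S⁻¹ = [[-4, 3], [-4, -5]].

X = [[-4, 3], [-4, -5]]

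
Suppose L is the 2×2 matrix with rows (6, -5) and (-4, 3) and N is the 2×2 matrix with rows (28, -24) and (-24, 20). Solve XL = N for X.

Right-multiplying both sides by L⁻¹ gives X = NL⁻¹.
L has determinant -2; L⁻¹ = [[-3/2, -5/2], [-2, -3]].
X = NL⁻¹ = [[28, -24], [-24, 20]] · [[-3/2, -5/2], [-2, -3]] = [[6, 2], [-4, 0]].

X = [[6, 2], [-4, 0]]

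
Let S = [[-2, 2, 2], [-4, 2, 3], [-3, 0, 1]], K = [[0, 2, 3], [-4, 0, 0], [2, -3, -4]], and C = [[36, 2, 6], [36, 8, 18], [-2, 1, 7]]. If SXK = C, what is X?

X = [[-5, -3, -5], [-2, -3, 2], [2, -3, -4]]

Left-multiply by S⁻¹ and right-multiply by K⁻¹: X = S⁻¹CK⁻¹.
det S = -2; the adjugate gives S⁻¹ = [[-1, 1, -1], [5/2, -2, 1], [-3, 3, -2]].
det K = 4, so K⁻¹ = [[0, -1/4, 0], [-4, -3/2, -3], [3, 1, 2]].
S⁻¹C = [[2, 5, 5], [16, -10, -14], [4, 16, 22]].
X = (S⁻¹C)K⁻¹ = [[-5, -3, -5], [-2, -3, 2], [2, -3, -4]].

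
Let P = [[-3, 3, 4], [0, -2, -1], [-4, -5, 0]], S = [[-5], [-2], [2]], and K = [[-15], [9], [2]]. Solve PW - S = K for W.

PW = K + S = [[-20], [7], [4]].
Since P multiplies W on the left, W = P⁻¹(K + S).
P has determinant -5; P⁻¹ = [[1, 4, -1], [-4/5, -16/5, 3/5], [8/5, 27/5, -6/5]].
W = P⁻¹(K + S) = [[4], [-4], [1]].

W = [[4], [-4], [1]]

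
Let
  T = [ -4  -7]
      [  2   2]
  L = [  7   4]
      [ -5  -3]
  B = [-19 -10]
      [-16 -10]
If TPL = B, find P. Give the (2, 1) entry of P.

1

P = T⁻¹BL⁻¹ (apply T⁻¹ on the left and L⁻¹ on the right).
T has determinant 6; T⁻¹ = [[1/3, 7/6], [-1/3, -2/3]].
det L = -1, so L⁻¹ = [[3, 4], [-5, -7]].
T⁻¹B = [[-25, -15], [17, 10]].
P = (T⁻¹B)L⁻¹ = [[0, 5], [1, -2]].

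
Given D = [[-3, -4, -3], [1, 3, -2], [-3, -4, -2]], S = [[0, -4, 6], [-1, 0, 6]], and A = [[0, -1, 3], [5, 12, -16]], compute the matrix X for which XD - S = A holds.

X = [[-1, -3, 0], [2, 4, -2]]

XD = A + S = [[0, -5, 9], [4, 12, -10]].
Since D sits to the right of X, X = (A + S)D⁻¹.
det D = -5; the adjugate gives D⁻¹ = [[14/5, -4/5, -17/5], [-8/5, 3/5, 9/5], [-1, 0, 1]].
X = (A + S)D⁻¹ = [[-1, -3, 0], [2, 4, -2]].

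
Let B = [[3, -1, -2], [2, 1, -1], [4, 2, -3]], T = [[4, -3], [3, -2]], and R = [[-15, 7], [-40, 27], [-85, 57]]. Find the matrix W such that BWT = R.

W = [[1, -4], [-4, -1], [-1, 3]]

W = B⁻¹RT⁻¹ (apply B⁻¹ on the left and T⁻¹ on the right).
det B = -5; the adjugate gives B⁻¹ = [[1/5, 7/5, -3/5], [-2/5, 1/5, 1/5], [0, 2, -1]].
T has determinant 1; T⁻¹ = [[-2, 3], [-3, 4]].
B⁻¹R = [[-8, 5], [-19, 14], [5, -3]].
W = (B⁻¹R)T⁻¹ = [[1, -4], [-4, -1], [-1, 3]].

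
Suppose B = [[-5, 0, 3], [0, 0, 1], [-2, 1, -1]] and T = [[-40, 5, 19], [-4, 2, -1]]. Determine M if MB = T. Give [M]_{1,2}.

Right-multiplying both sides by B⁻¹ gives M = TB⁻¹.
det B = 5; the adjugate gives B⁻¹ = [[-1/5, 3/5, 0], [-2/5, 11/5, 1], [0, 1, 0]].
M = TB⁻¹ = [[-40, 5, 19], [-4, 2, -1]] · [[-1/5, 3/5, 0], [-2/5, 11/5, 1], [0, 1, 0]] = [[6, 6, 5], [0, 1, 2]].

6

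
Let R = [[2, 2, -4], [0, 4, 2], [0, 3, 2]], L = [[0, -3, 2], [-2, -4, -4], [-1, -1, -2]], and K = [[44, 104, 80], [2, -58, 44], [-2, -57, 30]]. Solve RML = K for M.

Left-multiply by R⁻¹ and right-multiply by L⁻¹: M = R⁻¹KL⁻¹.
det R = 4, so R⁻¹ = [[1/2, -4, 5], [0, 1, -1], [0, -3/2, 2]].
det L = -4; the adjugate gives L⁻¹ = [[-1, 2, -5], [0, -1/2, 1], [1/2, -3/4, 3/2]].
R⁻¹K = [[4, -1, 14], [4, -1, 14], [-7, -27, -6]].
M = (R⁻¹K)L⁻¹ = [[3, -2, 0], [3, -2, 0], [4, 4, -1]].

M = [[3, -2, 0], [3, -2, 0], [4, 4, -1]]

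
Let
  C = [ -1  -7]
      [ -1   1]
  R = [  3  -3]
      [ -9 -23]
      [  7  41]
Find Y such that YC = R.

Y = [[0, -3], [4, 5], [-6, -1]]

Since C sits to the right of Y, Y = RC⁻¹.
det C = -8; the adjugate gives C⁻¹ = [[-1/8, -7/8], [-1/8, 1/8]].
Y = RC⁻¹ = [[3, -3], [-9, -23], [7, 41]] · [[-1/8, -7/8], [-1/8, 1/8]] = [[0, -3], [4, 5], [-6, -1]].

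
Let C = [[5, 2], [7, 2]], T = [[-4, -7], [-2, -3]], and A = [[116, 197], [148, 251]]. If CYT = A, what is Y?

Y = C⁻¹AT⁻¹ (apply C⁻¹ on the left and T⁻¹ on the right).
C has determinant -4; C⁻¹ = [[-1/2, 1/2], [7/4, -5/4]].
det T = -2, so T⁻¹ = [[3/2, -7/2], [-1, 2]].
C⁻¹A = [[16, 27], [18, 31]].
Y = (C⁻¹A)T⁻¹ = [[-3, -2], [-4, -1]].

Y = [[-3, -2], [-4, -1]]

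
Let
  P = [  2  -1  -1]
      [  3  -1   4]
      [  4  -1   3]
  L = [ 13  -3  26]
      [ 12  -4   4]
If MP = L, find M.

P is on the right of M, so right-multiply by P⁻¹: M = LP⁻¹.
det P = -6; the adjugate gives P⁻¹ = [[-1/6, -2/3, 5/6], [-7/6, -5/3, 11/6], [-1/6, 1/3, -1/6]].
M = LP⁻¹ = [[13, -3, 26], [12, -4, 4]] · [[-1/6, -2/3, 5/6], [-7/6, -5/3, 11/6], [-1/6, 1/3, -1/6]] = [[-3, 5, 1], [2, 0, 2]].

M = [[-3, 5, 1], [2, 0, 2]]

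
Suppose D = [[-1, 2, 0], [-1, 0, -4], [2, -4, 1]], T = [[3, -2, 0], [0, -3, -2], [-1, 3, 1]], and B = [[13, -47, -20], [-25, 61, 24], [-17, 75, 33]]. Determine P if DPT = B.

P = [[-3, -1, 2], [-1, 2, -4], [2, 2, -3]]

P = D⁻¹BT⁻¹ (apply D⁻¹ on the left and T⁻¹ on the right).
det D = 2; the adjugate gives D⁻¹ = [[-8, -1, -4], [-7/2, -1/2, -2], [2, 0, 1]].
det T = 5, so T⁻¹ = [[3/5, 2/5, 4/5], [2/5, 3/5, 6/5], [-3/5, -7/5, -9/5]].
D⁻¹B = [[-11, 15, 4], [1, -16, -8], [9, -19, -7]].
P = (D⁻¹B)T⁻¹ = [[-3, -1, 2], [-1, 2, -4], [2, 2, -3]].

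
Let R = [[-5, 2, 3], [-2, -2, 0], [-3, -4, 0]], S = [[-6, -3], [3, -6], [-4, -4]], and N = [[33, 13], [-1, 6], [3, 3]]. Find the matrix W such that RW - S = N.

RW = N + S = [[27, 10], [2, 0], [-1, -1]].
R is on the left of W, so left-multiply by R⁻¹: W = R⁻¹(N + S).
det R = 6; the adjugate gives R⁻¹ = [[0, -2, 1], [0, 3/2, -1], [1/3, -13/3, 7/3]].
W = R⁻¹(N + S) = [[-5, -1], [4, 1], [-2, 1]].

W = [[-5, -1], [4, 1], [-2, 1]]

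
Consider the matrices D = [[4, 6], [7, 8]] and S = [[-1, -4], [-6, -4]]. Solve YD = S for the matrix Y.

D is on the right of Y, so right-multiply by D⁻¹: Y = SD⁻¹.
det D = -10; the adjugate gives D⁻¹ = [[-4/5, 3/5], [7/10, -2/5]].
Y = SD⁻¹ = [[-1, -4], [-6, -4]] · [[-4/5, 3/5], [7/10, -2/5]] = [[-2, 1], [2, -2]].

Y = [[-2, 1], [2, -2]]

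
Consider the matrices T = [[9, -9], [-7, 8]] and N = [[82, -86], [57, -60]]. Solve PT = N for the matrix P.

P = [[6, -4], [4, -3]]

Right-multiplying both sides by T⁻¹ gives P = NT⁻¹.
T has determinant 9; T⁻¹ = [[8/9, 1], [7/9, 1]].
P = NT⁻¹ = [[82, -86], [57, -60]] · [[8/9, 1], [7/9, 1]] = [[6, -4], [4, -3]].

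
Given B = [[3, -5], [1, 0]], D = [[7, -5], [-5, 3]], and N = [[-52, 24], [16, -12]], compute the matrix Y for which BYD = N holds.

Left-multiply by B⁻¹ and right-multiply by D⁻¹: Y = B⁻¹ND⁻¹.
det B = 5; the adjugate gives B⁻¹ = [[0, 1], [-1/5, 3/5]].
det D = -4, so D⁻¹ = [[-3/4, -5/4], [-5/4, -7/4]].
B⁻¹N = [[16, -12], [20, -12]].
Y = (B⁻¹N)D⁻¹ = [[3, 1], [0, -4]].

Y = [[3, 1], [0, -4]]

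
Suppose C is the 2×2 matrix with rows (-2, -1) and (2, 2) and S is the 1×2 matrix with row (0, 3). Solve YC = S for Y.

Y = [[3, 3]]

Right-multiplying both sides by C⁻¹ gives Y = SC⁻¹.
C has determinant -2; C⁻¹ = [[-1, -1/2], [1, 1]].
Y = SC⁻¹ = [[0, 3]] · [[-1, -1/2], [1, 1]] = [[3, 3]].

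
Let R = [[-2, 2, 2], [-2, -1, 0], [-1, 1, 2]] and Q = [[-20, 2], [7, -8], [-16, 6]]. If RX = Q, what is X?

X = [[-1, 4], [-5, 0], [-6, 5]]

Since R multiplies X on the left, X = R⁻¹Q.
det R = 6; the adjugate gives R⁻¹ = [[-1/3, -1/3, 1/3], [2/3, -1/3, -2/3], [-1/2, 0, 1]].
X = R⁻¹Q = [[-1/3, -1/3, 1/3], [2/3, -1/3, -2/3], [-1/2, 0, 1]] · [[-20, 2], [7, -8], [-16, 6]] = [[-1, 4], [-5, 0], [-6, 5]].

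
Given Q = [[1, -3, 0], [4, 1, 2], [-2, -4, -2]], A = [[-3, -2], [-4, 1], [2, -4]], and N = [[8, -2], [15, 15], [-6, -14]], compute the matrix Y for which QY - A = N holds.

QY = N + A = [[5, -4], [11, 16], [-4, -18]].
Left-multiplying both sides by Q⁻¹ gives Y = Q⁻¹(N + A).
det Q = -6, so Q⁻¹ = [[-1, 1, 1], [-2/3, 1/3, 1/3], [7/3, -5/3, -13/6]].
Y = Q⁻¹(N + A) = [[2, 2], [-1, 2], [2, 3]].

Y = [[2, 2], [-1, 2], [2, 3]]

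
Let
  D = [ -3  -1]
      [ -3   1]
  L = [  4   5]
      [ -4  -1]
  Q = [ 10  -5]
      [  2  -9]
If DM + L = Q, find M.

DM = Q − L = [[6, -10], [6, -8]].
Since D multiplies M on the left, M = D⁻¹(Q − L).
D has determinant -6; D⁻¹ = [[-1/6, -1/6], [-1/2, 1/2]].
M = D⁻¹(Q − L) = [[-2, 3], [0, 1]].

M = [[-2, 3], [0, 1]]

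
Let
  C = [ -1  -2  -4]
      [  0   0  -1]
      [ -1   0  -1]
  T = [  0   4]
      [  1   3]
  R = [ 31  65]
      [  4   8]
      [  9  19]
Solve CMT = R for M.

Left-multiply by C⁻¹ and right-multiply by T⁻¹: M = C⁻¹RT⁻¹.
det C = -2; the adjugate gives C⁻¹ = [[0, 1, -1], [-1/2, 3/2, 1/2], [0, -1, 0]].
det T = -4; the adjugate gives T⁻¹ = [[-3/4, 1], [1/4, 0]].
C⁻¹R = [[-5, -11], [-5, -11], [-4, -8]].
M = (C⁻¹R)T⁻¹ = [[1, -5], [1, -5], [1, -4]].

M = [[1, -5], [1, -5], [1, -4]]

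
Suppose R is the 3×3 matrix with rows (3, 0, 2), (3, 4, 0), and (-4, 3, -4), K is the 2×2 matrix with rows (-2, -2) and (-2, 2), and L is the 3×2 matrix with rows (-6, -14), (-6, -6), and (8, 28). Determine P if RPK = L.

Left-multiply by R⁻¹ and right-multiply by K⁻¹: P = R⁻¹LK⁻¹.
R has determinant 2; R⁻¹ = [[-8, 3, -4], [6, -2, 3], [25/2, -9/2, 6]].
K has determinant -8; K⁻¹ = [[-1/4, -1/4], [-1/4, 1/4]].
R⁻¹L = [[-2, -18], [0, 12], [0, 20]].
P = (R⁻¹L)K⁻¹ = [[5, -4], [-3, 3], [-5, 5]].

P = [[5, -4], [-3, 3], [-5, 5]]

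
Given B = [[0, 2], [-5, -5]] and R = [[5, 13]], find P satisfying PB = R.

P = [[4, -1]]

Right-multiplying both sides by B⁻¹ gives P = RB⁻¹.
det B = 10; the adjugate gives B⁻¹ = [[-1/2, -1/5], [1/2, 0]].
P = RB⁻¹ = [[5, 13]] · [[-1/2, -1/5], [1/2, 0]] = [[4, -1]].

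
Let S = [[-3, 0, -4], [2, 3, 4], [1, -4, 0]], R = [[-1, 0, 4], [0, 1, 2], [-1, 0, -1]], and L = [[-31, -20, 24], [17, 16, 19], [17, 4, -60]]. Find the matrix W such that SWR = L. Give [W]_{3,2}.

2

Left-multiply by S⁻¹ and right-multiply by R⁻¹: W = S⁻¹LR⁻¹.
det S = -4; the adjugate gives S⁻¹ = [[-4, -4, -3], [-1, -1, -1], [11/4, 3, 9/4]].
R has determinant 5; R⁻¹ = [[-1/5, 0, -4/5], [-2/5, 1, 2/5], [1/5, 0, -1/5]].
S⁻¹L = [[5, 4, 8], [-3, 0, 17], [4, 2, -12]].
W = (S⁻¹L)R⁻¹ = [[-1, 4, -4], [4, 0, -1], [-4, 2, 0]].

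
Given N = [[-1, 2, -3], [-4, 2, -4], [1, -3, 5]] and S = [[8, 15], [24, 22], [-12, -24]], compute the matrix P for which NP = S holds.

Left-multiplying both sides by N⁻¹ gives P = N⁻¹S.
det N = 4, so N⁻¹ = [[-1/2, -1/4, -1/2], [4, -1/2, 2], [5/2, -1/4, 3/2]].
P = N⁻¹S = [[-1/2, -1/4, -1/2], [4, -1/2, 2], [5/2, -1/4, 3/2]] · [[8, 15], [24, 22], [-12, -24]] = [[-4, -1], [-4, 1], [-4, -4]].

P = [[-4, -1], [-4, 1], [-4, -4]]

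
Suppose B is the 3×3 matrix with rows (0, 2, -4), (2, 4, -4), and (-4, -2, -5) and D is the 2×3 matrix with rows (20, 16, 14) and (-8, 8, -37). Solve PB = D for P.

P = [[6, -2, -6], [-3, 6, 5]]

B is on the right of P, so right-multiply by B⁻¹: P = DB⁻¹.
det B = 4, so B⁻¹ = [[-7, 9/2, 2], [13/2, -4, -2], [3, -2, -1]].
P = DB⁻¹ = [[20, 16, 14], [-8, 8, -37]] · [[-7, 9/2, 2], [13/2, -4, -2], [3, -2, -1]] = [[6, -2, -6], [-3, 6, 5]].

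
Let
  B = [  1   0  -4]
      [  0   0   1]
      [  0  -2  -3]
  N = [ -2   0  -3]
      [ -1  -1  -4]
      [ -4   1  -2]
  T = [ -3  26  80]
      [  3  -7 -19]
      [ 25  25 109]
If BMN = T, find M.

M = [[2, -1, -3], [0, 5, 3], [5, 3, -4]]

Left-multiply by B⁻¹ and right-multiply by N⁻¹: M = B⁻¹TN⁻¹.
det B = 2; the adjugate gives B⁻¹ = [[1, 4, 0], [0, -3/2, -1/2], [0, 1, 0]].
N has determinant 3; N⁻¹ = [[2, -1, -1], [14/3, -8/3, -5/3], [-5/3, 2/3, 2/3]].
B⁻¹T = [[9, -2, 4], [-17, -2, -26], [3, -7, -19]].
M = (B⁻¹T)N⁻¹ = [[2, -1, -3], [0, 5, 3], [5, 3, -4]].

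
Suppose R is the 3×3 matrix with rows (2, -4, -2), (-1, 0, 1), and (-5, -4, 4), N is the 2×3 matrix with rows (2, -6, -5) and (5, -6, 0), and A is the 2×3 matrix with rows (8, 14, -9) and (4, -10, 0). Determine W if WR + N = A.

WR = A − N = [[6, 20, -4], [-1, -4, 0]].
R is on the right of W, so right-multiply by R⁻¹: W = (A − N)R⁻¹.
det R = 4, so R⁻¹ = [[1, 6, -1], [-1/4, -1/2, 0], [1, 7, -1]].
W = (A − N)R⁻¹ = [[-3, -2, -2], [0, -4, 1]].

W = [[-3, -2, -2], [0, -4, 1]]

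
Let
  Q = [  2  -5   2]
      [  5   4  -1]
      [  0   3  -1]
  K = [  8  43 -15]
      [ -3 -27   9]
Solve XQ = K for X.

X = [[-6, 4, -1], [1, -1, -6]]

Since Q sits to the right of X, X = KQ⁻¹.
det Q = 3, so Q⁻¹ = [[-1/3, 1/3, -1], [5/3, -2/3, 4], [5, -2, 11]].
X = KQ⁻¹ = [[8, 43, -15], [-3, -27, 9]] · [[-1/3, 1/3, -1], [5/3, -2/3, 4], [5, -2, 11]] = [[-6, 4, -1], [1, -1, -6]].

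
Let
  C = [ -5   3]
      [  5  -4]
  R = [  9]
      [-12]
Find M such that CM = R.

C is on the left of M, so left-multiply by C⁻¹: M = C⁻¹R.
det C = 5, so C⁻¹ = [[-4/5, -3/5], [-1, -1]].
M = C⁻¹R = [[-4/5, -3/5], [-1, -1]] · [[9], [-12]] = [[0], [3]].

M = [[0], [3]]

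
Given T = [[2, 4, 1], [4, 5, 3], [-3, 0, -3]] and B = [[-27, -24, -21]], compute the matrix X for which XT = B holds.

X = [[-6, 0, 5]]

Right-multiplying both sides by T⁻¹ gives X = BT⁻¹.
det T = -3; the adjugate gives T⁻¹ = [[5, -4, -7/3], [-1, 1, 2/3], [-5, 4, 2]].
X = BT⁻¹ = [[-27, -24, -21]] · [[5, -4, -7/3], [-1, 1, 2/3], [-5, 4, 2]] = [[-6, 0, 5]].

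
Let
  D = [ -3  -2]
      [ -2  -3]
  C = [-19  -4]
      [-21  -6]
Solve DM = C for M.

D is on the left of M, so left-multiply by D⁻¹: M = D⁻¹C.
det D = 5; the adjugate gives D⁻¹ = [[-3/5, 2/5], [2/5, -3/5]].
M = D⁻¹C = [[-3/5, 2/5], [2/5, -3/5]] · [[-19, -4], [-21, -6]] = [[3, 0], [5, 2]].

M = [[3, 0], [5, 2]]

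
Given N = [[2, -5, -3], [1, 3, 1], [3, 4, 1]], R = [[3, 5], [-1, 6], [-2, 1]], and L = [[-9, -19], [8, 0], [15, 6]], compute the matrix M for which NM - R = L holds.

NM = L + R = [[-6, -14], [7, 6], [13, 7]].
Since N multiplies M on the left, M = N⁻¹(L + R).
N has determinant 3; N⁻¹ = [[-1/3, -7/3, 4/3], [2/3, 11/3, -5/3], [-5/3, -23/3, 11/3]].
M = N⁻¹(L + R) = [[3, 0], [0, 1], [4, 3]].

M = [[3, 0], [0, 1], [4, 3]]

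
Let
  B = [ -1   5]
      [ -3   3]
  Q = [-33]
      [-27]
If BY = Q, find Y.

Y = [[3], [-6]]

B is on the left of Y, so left-multiply by B⁻¹: Y = B⁻¹Q.
det B = 12, so B⁻¹ = [[1/4, -5/12], [1/4, -1/12]].
Y = B⁻¹Q = [[1/4, -5/12], [1/4, -1/12]] · [[-33], [-27]] = [[3], [-6]].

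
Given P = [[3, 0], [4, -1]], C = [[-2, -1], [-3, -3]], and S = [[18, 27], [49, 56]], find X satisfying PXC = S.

X = [[3, -4], [5, 5]]

Isolating X: multiply by P⁻¹ from the left and C⁻¹ from the right, so X = P⁻¹SC⁻¹.
det P = -3, so P⁻¹ = [[1/3, 0], [4/3, -1]].
C has determinant 3; C⁻¹ = [[-1, 1/3], [1, -2/3]].
P⁻¹S = [[6, 9], [-25, -20]].
X = (P⁻¹S)C⁻¹ = [[3, -4], [5, 5]].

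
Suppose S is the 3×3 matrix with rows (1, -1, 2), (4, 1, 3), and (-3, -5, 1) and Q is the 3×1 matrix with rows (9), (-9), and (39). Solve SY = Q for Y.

Y = [[-6], [-3], [6]]

S is on the left of Y, so left-multiply by S⁻¹: Y = S⁻¹Q.
det S = -5, so S⁻¹ = [[-16/5, 9/5, 1], [13/5, -7/5, -1], [17/5, -8/5, -1]].
Y = S⁻¹Q = [[-16/5, 9/5, 1], [13/5, -7/5, -1], [17/5, -8/5, -1]] · [[9], [-9], [39]] = [[-6], [-3], [6]].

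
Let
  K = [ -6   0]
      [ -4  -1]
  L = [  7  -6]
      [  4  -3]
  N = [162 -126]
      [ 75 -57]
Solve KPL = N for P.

Isolating P: multiply by K⁻¹ from the left and L⁻¹ from the right, so P = K⁻¹NL⁻¹.
K has determinant 6; K⁻¹ = [[-1/6, 0], [2/3, -1]].
det L = 3; the adjugate gives L⁻¹ = [[-1, 2], [-4/3, 7/3]].
K⁻¹N = [[-27, 21], [33, -27]].
P = (K⁻¹N)L⁻¹ = [[-1, -5], [3, 3]].

P = [[-1, -5], [3, 3]]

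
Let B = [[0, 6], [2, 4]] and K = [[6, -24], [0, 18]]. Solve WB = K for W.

W = [[-6, 3], [3, 0]]

Since B sits to the right of W, W = KB⁻¹.
det B = -12; the adjugate gives B⁻¹ = [[-1/3, 1/2], [1/6, 0]].
W = KB⁻¹ = [[6, -24], [0, 18]] · [[-1/3, 1/2], [1/6, 0]] = [[-6, 3], [3, 0]].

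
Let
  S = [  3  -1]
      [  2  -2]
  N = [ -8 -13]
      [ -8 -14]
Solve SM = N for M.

S is on the left of M, so left-multiply by S⁻¹: M = S⁻¹N.
det S = -4, so S⁻¹ = [[1/2, -1/4], [1/2, -3/4]].
M = S⁻¹N = [[1/2, -1/4], [1/2, -3/4]] · [[-8, -13], [-8, -14]] = [[-2, -3], [2, 4]].

M = [[-2, -3], [2, 4]]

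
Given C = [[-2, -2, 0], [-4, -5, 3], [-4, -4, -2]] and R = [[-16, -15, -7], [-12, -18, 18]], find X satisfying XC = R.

X = [[6, -1, 2], [-6, 6, 0]]

Since C sits to the right of X, X = RC⁻¹.
C has determinant -4; C⁻¹ = [[-11/2, 1, 3/2], [5, -1, -3/2], [1, 0, -1/2]].
X = RC⁻¹ = [[-16, -15, -7], [-12, -18, 18]] · [[-11/2, 1, 3/2], [5, -1, -3/2], [1, 0, -1/2]] = [[6, -1, 2], [-6, 6, 0]].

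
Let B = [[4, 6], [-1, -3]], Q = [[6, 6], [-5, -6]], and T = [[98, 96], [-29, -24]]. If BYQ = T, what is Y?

Y = [[0, -4], [3, 3]]

Isolating Y: multiply by B⁻¹ from the left and Q⁻¹ from the right, so Y = B⁻¹TQ⁻¹.
det B = -6, so B⁻¹ = [[1/2, 1], [-1/6, -2/3]].
det Q = -6; the adjugate gives Q⁻¹ = [[1, 1], [-5/6, -1]].
B⁻¹T = [[20, 24], [3, 0]].
Y = (B⁻¹T)Q⁻¹ = [[0, -4], [3, 3]].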